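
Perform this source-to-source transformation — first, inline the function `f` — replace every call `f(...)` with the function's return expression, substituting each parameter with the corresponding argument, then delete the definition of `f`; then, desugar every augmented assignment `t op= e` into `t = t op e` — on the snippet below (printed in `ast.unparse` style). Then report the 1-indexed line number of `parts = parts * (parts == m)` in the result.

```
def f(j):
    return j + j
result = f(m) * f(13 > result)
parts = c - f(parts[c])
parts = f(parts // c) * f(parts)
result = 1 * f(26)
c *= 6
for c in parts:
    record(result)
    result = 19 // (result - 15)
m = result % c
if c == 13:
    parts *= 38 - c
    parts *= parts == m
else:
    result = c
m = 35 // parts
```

Transformed code:
result = (m + m) * ((13 > result) + (13 > result))
parts = c - (parts[c] + parts[c])
parts = (parts // c + parts // c) * (parts + parts)
result = 1 * (26 + 26)
c = c * 6
for c in parts:
    record(result)
    result = 19 // (result - 15)
m = result % c
if c == 13:
    parts = parts * (38 - c)
    parts = parts * (parts == m)
else:
    result = c
m = 35 // parts

12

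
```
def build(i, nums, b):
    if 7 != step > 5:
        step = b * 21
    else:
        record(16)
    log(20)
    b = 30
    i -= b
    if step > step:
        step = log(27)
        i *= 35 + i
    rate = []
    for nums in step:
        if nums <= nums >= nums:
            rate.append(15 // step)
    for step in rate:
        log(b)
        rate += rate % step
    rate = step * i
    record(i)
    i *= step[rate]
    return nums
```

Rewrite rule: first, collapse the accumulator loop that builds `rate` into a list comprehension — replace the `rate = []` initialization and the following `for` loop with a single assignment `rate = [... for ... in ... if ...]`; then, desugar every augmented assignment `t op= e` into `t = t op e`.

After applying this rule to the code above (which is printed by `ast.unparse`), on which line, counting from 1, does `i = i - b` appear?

Transformed code:
def build(i, nums, b):
    if 7 != step > 5:
        step = b * 21
    else:
        record(16)
    log(20)
    b = 30
    i = i - b
    if step > step:
        step = log(27)
        i = i * (35 + i)
    rate = [15 // step for nums in step if nums <= nums >= nums]
    for step in rate:
        log(b)
        rate = rate + rate % step
    rate = step * i
    record(i)
    i = i * step[rate]
    return nums

8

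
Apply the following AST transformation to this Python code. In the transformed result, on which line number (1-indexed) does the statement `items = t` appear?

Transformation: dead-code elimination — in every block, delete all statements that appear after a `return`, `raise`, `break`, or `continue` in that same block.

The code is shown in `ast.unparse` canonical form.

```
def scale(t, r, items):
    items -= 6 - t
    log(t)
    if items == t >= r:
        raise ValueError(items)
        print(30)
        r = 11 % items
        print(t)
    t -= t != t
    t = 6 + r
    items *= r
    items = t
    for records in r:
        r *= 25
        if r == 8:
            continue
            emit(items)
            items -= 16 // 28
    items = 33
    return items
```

Transformed code:
def scale(t, r, items):
    items -= 6 - t
    log(t)
    if items == t >= r:
        raise ValueError(items)
    t -= t != t
    t = 6 + r
    items *= r
    items = t
    for records in r:
        r *= 25
        if r == 8:
            continue
    items = 33
    return items

9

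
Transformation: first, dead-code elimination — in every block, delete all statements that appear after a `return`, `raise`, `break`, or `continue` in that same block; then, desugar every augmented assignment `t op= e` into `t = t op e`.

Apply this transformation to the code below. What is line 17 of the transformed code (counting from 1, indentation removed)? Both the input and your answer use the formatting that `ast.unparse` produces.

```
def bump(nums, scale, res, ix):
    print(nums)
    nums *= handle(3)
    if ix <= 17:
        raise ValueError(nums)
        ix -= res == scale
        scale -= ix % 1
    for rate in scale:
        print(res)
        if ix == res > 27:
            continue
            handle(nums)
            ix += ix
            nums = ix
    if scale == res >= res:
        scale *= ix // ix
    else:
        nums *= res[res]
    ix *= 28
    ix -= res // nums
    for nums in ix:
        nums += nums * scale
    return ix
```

Transformed code:
def bump(nums, scale, res, ix):
    print(nums)
    nums = nums * handle(3)
    if ix <= 17:
        raise ValueError(nums)
    for rate in scale:
        print(res)
        if ix == res > 27:
            continue
    if scale == res >= res:
        scale = scale * (ix // ix)
    else:
        nums = nums * res[res]
    ix = ix * 28
    ix = ix - res // nums
    for nums in ix:
        nums = nums + nums * scale
    return ix

nums = nums + nums * scale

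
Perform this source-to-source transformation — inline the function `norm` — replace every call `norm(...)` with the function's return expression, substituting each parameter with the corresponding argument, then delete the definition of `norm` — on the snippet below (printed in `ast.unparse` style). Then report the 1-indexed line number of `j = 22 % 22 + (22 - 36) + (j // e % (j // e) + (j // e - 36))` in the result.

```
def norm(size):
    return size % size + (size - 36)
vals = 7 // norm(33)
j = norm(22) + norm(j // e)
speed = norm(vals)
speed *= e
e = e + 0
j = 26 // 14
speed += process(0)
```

Transformed code:
vals = 7 // (33 % 33 + (33 - 36))
j = 22 % 22 + (22 - 36) + (j // e % (j // e) + (j // e - 36))
speed = vals % vals + (vals - 36)
speed *= e
e = e + 0
j = 26 // 14
speed += process(0)

2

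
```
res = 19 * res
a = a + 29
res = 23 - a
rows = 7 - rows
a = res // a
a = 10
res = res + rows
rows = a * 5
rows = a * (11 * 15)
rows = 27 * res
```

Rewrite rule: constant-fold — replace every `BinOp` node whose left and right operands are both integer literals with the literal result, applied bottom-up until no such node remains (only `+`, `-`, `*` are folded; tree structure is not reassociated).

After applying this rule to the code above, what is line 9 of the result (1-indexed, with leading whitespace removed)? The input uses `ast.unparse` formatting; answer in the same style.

rows = a * 165

Transformed code:
res = 19 * res
a = a + 29
res = 23 - a
rows = 7 - rows
a = res // a
a = 10
res = res + rows
rows = a * 5
rows = a * 165
rows = 27 * res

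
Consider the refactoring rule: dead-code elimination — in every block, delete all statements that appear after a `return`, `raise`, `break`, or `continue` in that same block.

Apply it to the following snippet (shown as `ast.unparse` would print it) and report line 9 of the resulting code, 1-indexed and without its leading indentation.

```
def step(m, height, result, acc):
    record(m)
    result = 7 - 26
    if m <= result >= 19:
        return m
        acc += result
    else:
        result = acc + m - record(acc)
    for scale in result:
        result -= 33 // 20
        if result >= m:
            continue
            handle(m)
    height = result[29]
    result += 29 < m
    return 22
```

result -= 33 // 20

Transformed code:
def step(m, height, result, acc):
    record(m)
    result = 7 - 26
    if m <= result >= 19:
        return m
    else:
        result = acc + m - record(acc)
    for scale in result:
        result -= 33 // 20
        if result >= m:
            continue
    height = result[29]
    result += 29 < m
    return 22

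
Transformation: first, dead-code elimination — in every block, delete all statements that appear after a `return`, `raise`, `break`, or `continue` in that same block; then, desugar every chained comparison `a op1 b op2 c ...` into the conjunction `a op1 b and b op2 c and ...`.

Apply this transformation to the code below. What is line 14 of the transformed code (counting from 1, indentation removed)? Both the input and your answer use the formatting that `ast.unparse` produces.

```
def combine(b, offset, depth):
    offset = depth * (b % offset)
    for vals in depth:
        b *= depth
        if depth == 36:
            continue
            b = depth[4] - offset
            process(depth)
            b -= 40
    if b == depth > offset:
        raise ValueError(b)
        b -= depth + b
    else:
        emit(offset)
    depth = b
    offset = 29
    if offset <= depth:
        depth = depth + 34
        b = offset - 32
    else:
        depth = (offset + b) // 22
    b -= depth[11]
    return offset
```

depth = depth + 34

Transformed code:
def combine(b, offset, depth):
    offset = depth * (b % offset)
    for vals in depth:
        b *= depth
        if depth == 36:
            continue
    if b == depth and depth > offset:
        raise ValueError(b)
    else:
        emit(offset)
    depth = b
    offset = 29
    if offset <= depth:
        depth = depth + 34
        b = offset - 32
    else:
        depth = (offset + b) // 22
    b -= depth[11]
    return offset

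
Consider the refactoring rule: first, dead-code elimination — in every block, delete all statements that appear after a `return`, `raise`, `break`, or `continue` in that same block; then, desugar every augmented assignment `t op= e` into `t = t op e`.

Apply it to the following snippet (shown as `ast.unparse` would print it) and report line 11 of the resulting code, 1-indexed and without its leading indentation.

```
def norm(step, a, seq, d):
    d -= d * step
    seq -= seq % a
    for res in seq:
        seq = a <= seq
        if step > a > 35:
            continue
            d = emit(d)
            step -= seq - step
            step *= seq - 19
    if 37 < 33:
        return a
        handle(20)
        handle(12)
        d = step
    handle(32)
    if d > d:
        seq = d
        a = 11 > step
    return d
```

if d > d:

Transformed code:
def norm(step, a, seq, d):
    d = d - d * step
    seq = seq - seq % a
    for res in seq:
        seq = a <= seq
        if step > a > 35:
            continue
    if 37 < 33:
        return a
    handle(32)
    if d > d:
        seq = d
        a = 11 > step
    return d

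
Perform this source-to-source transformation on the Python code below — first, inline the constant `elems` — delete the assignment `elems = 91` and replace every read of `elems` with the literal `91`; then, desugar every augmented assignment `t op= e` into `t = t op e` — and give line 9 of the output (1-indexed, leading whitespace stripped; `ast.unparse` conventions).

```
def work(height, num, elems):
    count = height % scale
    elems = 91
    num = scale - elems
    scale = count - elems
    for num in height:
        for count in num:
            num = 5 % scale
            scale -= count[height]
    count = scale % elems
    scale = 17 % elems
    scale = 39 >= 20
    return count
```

count = scale % 91

Transformed code:
def work(height, num, elems):
    count = height % scale
    num = scale - 91
    scale = count - 91
    for num in height:
        for count in num:
            num = 5 % scale
            scale = scale - count[height]
    count = scale % 91
    scale = 17 % 91
    scale = 39 >= 20
    return count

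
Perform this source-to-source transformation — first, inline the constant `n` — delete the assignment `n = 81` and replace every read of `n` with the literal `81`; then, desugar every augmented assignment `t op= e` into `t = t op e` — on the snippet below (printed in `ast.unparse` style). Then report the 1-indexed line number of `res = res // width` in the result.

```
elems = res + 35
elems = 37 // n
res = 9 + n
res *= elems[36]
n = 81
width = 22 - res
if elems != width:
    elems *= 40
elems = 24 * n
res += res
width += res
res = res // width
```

11

Transformed code:
elems = res + 35
elems = 37 // 81
res = 9 + 81
res = res * elems[36]
width = 22 - res
if elems != width:
    elems = elems * 40
elems = 24 * 81
res = res + res
width = width + res
res = res // width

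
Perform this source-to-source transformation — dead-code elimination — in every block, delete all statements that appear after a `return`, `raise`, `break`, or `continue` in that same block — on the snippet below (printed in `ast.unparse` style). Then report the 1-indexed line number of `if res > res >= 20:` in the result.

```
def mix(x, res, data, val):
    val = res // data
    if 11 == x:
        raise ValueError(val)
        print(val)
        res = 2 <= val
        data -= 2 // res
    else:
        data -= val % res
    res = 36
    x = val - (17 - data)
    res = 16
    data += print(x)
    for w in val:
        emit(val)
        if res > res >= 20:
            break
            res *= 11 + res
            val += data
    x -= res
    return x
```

13

Transformed code:
def mix(x, res, data, val):
    val = res // data
    if 11 == x:
        raise ValueError(val)
    else:
        data -= val % res
    res = 36
    x = val - (17 - data)
    res = 16
    data += print(x)
    for w in val:
        emit(val)
        if res > res >= 20:
            break
    x -= res
    return x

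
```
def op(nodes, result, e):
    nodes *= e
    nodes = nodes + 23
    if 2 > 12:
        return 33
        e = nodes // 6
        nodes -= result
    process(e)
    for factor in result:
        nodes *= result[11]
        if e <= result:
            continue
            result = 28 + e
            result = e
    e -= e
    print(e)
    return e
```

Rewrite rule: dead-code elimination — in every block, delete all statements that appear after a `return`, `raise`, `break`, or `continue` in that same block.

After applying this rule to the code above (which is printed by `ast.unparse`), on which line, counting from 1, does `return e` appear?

Transformed code:
def op(nodes, result, e):
    nodes *= e
    nodes = nodes + 23
    if 2 > 12:
        return 33
    process(e)
    for factor in result:
        nodes *= result[11]
        if e <= result:
            continue
    e -= e
    print(e)
    return e

13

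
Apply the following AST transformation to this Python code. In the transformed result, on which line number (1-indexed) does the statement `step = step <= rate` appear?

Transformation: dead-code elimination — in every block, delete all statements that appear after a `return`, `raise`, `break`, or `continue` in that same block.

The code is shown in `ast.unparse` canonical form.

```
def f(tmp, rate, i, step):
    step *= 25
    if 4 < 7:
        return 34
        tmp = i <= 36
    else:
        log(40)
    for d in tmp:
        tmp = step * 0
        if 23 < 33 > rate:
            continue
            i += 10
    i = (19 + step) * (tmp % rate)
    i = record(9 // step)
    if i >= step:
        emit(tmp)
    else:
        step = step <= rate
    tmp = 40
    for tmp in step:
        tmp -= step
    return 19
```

16

Transformed code:
def f(tmp, rate, i, step):
    step *= 25
    if 4 < 7:
        return 34
    else:
        log(40)
    for d in tmp:
        tmp = step * 0
        if 23 < 33 > rate:
            continue
    i = (19 + step) * (tmp % rate)
    i = record(9 // step)
    if i >= step:
        emit(tmp)
    else:
        step = step <= rate
    tmp = 40
    for tmp in step:
        tmp -= step
    return 19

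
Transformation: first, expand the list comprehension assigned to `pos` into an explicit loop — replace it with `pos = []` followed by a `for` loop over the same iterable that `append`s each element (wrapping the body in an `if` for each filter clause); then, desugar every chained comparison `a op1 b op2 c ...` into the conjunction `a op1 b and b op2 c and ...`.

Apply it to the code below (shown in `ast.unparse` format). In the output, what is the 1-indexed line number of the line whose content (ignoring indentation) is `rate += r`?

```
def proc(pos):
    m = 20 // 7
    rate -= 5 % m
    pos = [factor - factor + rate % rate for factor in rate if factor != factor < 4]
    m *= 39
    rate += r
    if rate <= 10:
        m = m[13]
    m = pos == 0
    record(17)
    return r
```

9

Transformed code:
def proc(pos):
    m = 20 // 7
    rate -= 5 % m
    pos = []
    for factor in rate:
        if factor != factor and factor < 4:
            pos.append(factor - factor + rate % rate)
    m *= 39
    rate += r
    if rate <= 10:
        m = m[13]
    m = pos == 0
    record(17)
    return r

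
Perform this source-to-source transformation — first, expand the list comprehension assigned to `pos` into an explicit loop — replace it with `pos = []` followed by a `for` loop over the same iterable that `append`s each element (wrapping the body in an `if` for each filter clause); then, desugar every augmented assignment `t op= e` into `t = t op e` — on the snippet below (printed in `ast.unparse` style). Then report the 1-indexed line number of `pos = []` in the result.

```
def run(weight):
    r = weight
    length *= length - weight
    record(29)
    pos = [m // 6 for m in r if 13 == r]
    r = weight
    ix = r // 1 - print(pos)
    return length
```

Transformed code:
def run(weight):
    r = weight
    length = length * (length - weight)
    record(29)
    pos = []
    for m in r:
        if 13 == r:
            pos.append(m // 6)
    r = weight
    ix = r // 1 - print(pos)
    return length

5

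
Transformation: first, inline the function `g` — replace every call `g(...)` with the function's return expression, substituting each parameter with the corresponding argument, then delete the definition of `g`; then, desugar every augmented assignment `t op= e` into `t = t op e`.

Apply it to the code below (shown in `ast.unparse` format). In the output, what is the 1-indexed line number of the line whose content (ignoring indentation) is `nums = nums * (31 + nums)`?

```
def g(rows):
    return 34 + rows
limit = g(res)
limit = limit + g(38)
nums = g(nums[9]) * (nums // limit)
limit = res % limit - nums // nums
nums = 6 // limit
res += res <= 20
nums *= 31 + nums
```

7

Transformed code:
limit = 34 + res
limit = limit + (34 + 38)
nums = (34 + nums[9]) * (nums // limit)
limit = res % limit - nums // nums
nums = 6 // limit
res = res + (res <= 20)
nums = nums * (31 + nums)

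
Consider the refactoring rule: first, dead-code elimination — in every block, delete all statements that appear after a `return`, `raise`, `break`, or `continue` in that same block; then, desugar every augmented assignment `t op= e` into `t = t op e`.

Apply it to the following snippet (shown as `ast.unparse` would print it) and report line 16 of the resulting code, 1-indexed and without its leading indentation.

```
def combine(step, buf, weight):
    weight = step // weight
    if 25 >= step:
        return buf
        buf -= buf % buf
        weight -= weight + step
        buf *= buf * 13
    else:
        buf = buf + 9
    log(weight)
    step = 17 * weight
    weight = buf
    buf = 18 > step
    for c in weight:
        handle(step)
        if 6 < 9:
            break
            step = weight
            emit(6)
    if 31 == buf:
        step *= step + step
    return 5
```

step = step * (step + step)

Transformed code:
def combine(step, buf, weight):
    weight = step // weight
    if 25 >= step:
        return buf
    else:
        buf = buf + 9
    log(weight)
    step = 17 * weight
    weight = buf
    buf = 18 > step
    for c in weight:
        handle(step)
        if 6 < 9:
            break
    if 31 == buf:
        step = step * (step + step)
    return 5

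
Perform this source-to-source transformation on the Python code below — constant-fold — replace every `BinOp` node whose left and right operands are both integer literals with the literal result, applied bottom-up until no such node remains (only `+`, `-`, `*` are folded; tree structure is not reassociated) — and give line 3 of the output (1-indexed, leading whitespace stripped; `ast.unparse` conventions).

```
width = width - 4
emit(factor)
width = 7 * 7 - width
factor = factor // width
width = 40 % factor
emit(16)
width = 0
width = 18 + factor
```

width = 49 - width

Transformed code:
width = width - 4
emit(factor)
width = 49 - width
factor = factor // width
width = 40 % factor
emit(16)
width = 0
width = 18 + factor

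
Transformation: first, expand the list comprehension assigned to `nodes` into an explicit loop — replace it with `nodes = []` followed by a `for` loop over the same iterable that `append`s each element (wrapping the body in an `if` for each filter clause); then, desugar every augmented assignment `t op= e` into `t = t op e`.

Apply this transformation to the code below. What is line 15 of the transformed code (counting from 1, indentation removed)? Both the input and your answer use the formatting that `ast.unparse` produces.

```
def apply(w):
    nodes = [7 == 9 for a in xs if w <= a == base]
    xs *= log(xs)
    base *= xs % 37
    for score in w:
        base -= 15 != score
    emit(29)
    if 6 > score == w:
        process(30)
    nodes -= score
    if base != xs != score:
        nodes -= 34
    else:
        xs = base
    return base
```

nodes = nodes - 34

Transformed code:
def apply(w):
    nodes = []
    for a in xs:
        if w <= a == base:
            nodes.append(7 == 9)
    xs = xs * log(xs)
    base = base * (xs % 37)
    for score in w:
        base = base - (15 != score)
    emit(29)
    if 6 > score == w:
        process(30)
    nodes = nodes - score
    if base != xs != score:
        nodes = nodes - 34
    else:
        xs = base
    return base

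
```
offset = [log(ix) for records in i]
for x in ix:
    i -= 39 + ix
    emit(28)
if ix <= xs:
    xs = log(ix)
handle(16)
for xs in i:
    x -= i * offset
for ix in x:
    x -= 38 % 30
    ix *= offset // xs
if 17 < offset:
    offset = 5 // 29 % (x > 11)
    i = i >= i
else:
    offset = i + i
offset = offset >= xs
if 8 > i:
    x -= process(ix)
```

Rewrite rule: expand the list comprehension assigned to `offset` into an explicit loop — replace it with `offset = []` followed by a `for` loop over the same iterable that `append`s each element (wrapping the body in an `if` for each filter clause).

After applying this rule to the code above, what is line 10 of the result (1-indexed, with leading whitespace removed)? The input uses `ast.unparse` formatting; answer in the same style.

for xs in i:

Transformed code:
offset = []
for records in i:
    offset.append(log(ix))
for x in ix:
    i -= 39 + ix
    emit(28)
if ix <= xs:
    xs = log(ix)
handle(16)
for xs in i:
    x -= i * offset
for ix in x:
    x -= 38 % 30
    ix *= offset // xs
if 17 < offset:
    offset = 5 // 29 % (x > 11)
    i = i >= i
else:
    offset = i + i
offset = offset >= xs
if 8 > i:
    x -= process(ix)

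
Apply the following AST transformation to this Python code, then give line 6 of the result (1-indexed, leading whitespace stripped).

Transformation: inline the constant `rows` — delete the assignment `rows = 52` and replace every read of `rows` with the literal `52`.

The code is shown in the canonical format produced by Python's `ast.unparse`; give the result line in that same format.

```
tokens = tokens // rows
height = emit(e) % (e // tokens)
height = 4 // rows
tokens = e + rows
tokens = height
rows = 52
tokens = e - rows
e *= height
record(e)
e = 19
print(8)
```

tokens = e - 52

Transformed code:
tokens = tokens // 52
height = emit(e) % (e // tokens)
height = 4 // 52
tokens = e + 52
tokens = height
tokens = e - 52
e *= height
record(e)
e = 19
print(8)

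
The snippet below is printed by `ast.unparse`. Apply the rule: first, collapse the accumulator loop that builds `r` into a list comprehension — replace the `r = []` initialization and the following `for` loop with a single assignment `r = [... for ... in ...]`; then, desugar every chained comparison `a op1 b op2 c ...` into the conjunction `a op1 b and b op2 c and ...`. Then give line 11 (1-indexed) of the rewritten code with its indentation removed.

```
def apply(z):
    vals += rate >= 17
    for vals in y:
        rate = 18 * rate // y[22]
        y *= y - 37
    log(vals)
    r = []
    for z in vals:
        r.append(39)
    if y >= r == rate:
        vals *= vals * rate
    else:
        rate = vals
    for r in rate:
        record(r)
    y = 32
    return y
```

rate = vals

Transformed code:
def apply(z):
    vals += rate >= 17
    for vals in y:
        rate = 18 * rate // y[22]
        y *= y - 37
    log(vals)
    r = [39 for z in vals]
    if y >= r and r == rate:
        vals *= vals * rate
    else:
        rate = vals
    for r in rate:
        record(r)
    y = 32
    return y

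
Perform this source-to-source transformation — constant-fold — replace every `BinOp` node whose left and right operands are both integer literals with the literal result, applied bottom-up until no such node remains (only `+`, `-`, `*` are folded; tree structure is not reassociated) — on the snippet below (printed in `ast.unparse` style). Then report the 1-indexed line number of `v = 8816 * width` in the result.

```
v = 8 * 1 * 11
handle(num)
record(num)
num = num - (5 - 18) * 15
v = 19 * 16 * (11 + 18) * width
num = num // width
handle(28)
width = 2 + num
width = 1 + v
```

5

Transformed code:
v = 88
handle(num)
record(num)
num = num - -195
v = 8816 * width
num = num // width
handle(28)
width = 2 + num
width = 1 + v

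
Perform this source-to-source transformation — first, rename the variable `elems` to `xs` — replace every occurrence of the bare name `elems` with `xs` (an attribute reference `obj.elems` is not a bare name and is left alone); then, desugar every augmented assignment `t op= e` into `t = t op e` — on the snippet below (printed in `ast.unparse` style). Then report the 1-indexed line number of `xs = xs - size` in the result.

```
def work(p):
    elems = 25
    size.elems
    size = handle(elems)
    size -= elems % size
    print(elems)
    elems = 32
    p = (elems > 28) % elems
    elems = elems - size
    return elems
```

9

Transformed code:
def work(p):
    xs = 25
    size.elems
    size = handle(xs)
    size = size - xs % size
    print(xs)
    xs = 32
    p = (xs > 28) % xs
    xs = xs - size
    return xs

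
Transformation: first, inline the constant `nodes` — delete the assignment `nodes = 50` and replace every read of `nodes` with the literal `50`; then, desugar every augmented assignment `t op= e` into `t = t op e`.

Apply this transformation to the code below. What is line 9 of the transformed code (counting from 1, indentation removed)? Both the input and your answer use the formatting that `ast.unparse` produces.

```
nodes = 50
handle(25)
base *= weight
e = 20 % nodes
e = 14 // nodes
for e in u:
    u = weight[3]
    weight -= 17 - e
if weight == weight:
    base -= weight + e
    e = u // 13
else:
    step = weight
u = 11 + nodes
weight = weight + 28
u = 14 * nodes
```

Transformed code:
handle(25)
base = base * weight
e = 20 % 50
e = 14 // 50
for e in u:
    u = weight[3]
    weight = weight - (17 - e)
if weight == weight:
    base = base - (weight + e)
    e = u // 13
else:
    step = weight
u = 11 + 50
weight = weight + 28
u = 14 * 50

base = base - (weight + e)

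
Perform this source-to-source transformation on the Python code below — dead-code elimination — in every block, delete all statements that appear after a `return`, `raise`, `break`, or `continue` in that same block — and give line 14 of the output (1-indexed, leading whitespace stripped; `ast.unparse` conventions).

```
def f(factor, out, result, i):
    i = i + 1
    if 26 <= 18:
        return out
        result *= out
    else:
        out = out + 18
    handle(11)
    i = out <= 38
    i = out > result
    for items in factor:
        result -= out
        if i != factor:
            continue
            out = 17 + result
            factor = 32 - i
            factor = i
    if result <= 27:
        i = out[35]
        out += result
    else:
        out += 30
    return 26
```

if result <= 27:

Transformed code:
def f(factor, out, result, i):
    i = i + 1
    if 26 <= 18:
        return out
    else:
        out = out + 18
    handle(11)
    i = out <= 38
    i = out > result
    for items in factor:
        result -= out
        if i != factor:
            continue
    if result <= 27:
        i = out[35]
        out += result
    else:
        out += 30
    return 26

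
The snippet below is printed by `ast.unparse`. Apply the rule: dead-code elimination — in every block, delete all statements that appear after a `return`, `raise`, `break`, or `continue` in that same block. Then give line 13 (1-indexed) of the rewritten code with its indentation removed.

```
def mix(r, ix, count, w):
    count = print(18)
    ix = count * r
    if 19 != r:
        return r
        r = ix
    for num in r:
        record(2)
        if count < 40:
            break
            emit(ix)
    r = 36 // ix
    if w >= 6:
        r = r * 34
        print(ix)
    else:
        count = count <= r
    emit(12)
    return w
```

Transformed code:
def mix(r, ix, count, w):
    count = print(18)
    ix = count * r
    if 19 != r:
        return r
    for num in r:
        record(2)
        if count < 40:
            break
    r = 36 // ix
    if w >= 6:
        r = r * 34
        print(ix)
    else:
        count = count <= r
    emit(12)
    return w

print(ix)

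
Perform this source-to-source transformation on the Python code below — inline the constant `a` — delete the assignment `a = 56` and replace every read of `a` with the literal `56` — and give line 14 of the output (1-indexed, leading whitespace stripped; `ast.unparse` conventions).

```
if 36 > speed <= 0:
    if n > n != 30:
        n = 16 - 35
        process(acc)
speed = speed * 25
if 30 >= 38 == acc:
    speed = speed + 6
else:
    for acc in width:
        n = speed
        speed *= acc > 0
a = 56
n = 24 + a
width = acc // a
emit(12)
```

Transformed code:
if 36 > speed <= 0:
    if n > n != 30:
        n = 16 - 35
        process(acc)
speed = speed * 25
if 30 >= 38 == acc:
    speed = speed + 6
else:
    for acc in width:
        n = speed
        speed *= acc > 0
n = 24 + 56
width = acc // 56
emit(12)

emit(12)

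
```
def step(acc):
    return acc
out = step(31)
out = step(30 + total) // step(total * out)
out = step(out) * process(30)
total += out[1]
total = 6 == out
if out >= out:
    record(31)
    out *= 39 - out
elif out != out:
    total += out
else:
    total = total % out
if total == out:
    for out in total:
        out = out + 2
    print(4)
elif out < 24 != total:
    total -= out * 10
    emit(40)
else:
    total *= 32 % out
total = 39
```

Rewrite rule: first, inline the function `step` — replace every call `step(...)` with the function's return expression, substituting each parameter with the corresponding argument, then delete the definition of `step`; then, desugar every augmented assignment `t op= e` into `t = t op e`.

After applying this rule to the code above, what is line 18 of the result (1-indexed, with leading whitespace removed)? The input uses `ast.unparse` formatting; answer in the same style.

total = total - out * 10

Transformed code:
out = 31
out = (30 + total) // (total * out)
out = out * process(30)
total = total + out[1]
total = 6 == out
if out >= out:
    record(31)
    out = out * (39 - out)
elif out != out:
    total = total + out
else:
    total = total % out
if total == out:
    for out in total:
        out = out + 2
    print(4)
elif out < 24 != total:
    total = total - out * 10
    emit(40)
else:
    total = total * (32 % out)
total = 39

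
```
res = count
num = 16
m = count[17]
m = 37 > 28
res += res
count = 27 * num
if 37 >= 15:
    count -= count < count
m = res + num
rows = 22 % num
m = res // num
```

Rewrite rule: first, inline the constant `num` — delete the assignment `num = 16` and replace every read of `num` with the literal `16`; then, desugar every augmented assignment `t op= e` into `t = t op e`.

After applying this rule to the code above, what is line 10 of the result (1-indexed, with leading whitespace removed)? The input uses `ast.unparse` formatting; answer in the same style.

m = res // 16

Transformed code:
res = count
m = count[17]
m = 37 > 28
res = res + res
count = 27 * 16
if 37 >= 15:
    count = count - (count < count)
m = res + 16
rows = 22 % 16
m = res // 16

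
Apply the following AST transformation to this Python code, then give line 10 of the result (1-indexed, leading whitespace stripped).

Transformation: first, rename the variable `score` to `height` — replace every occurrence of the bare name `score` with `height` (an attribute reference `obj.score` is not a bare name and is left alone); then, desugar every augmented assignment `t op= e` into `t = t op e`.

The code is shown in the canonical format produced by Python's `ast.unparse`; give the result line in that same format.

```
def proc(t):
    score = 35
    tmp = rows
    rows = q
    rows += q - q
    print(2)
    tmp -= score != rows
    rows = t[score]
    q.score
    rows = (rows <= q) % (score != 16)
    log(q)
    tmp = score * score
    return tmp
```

Transformed code:
def proc(t):
    height = 35
    tmp = rows
    rows = q
    rows = rows + (q - q)
    print(2)
    tmp = tmp - (height != rows)
    rows = t[height]
    q.score
    rows = (rows <= q) % (height != 16)
    log(q)
    tmp = height * height
    return tmp

rows = (rows <= q) % (height != 16)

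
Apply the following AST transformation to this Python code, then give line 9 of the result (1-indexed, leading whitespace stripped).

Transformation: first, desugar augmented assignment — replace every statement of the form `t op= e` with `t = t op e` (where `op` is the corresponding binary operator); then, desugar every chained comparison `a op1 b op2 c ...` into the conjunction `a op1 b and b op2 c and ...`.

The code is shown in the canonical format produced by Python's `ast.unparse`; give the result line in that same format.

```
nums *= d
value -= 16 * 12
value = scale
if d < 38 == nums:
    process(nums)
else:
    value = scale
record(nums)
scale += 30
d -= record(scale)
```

scale = scale + 30

Transformed code:
nums = nums * d
value = value - 16 * 12
value = scale
if d < 38 and 38 == nums:
    process(nums)
else:
    value = scale
record(nums)
scale = scale + 30
d = d - record(scale)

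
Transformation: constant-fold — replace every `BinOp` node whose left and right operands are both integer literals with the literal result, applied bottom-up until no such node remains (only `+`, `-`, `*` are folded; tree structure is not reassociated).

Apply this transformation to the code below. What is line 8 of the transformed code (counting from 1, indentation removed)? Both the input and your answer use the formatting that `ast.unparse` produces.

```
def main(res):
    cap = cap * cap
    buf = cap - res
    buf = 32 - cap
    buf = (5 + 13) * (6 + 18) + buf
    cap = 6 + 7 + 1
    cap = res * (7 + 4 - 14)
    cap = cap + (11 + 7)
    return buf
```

Transformed code:
def main(res):
    cap = cap * cap
    buf = cap - res
    buf = 32 - cap
    buf = 432 + buf
    cap = 14
    cap = res * -3
    cap = cap + 18
    return buf

cap = cap + 18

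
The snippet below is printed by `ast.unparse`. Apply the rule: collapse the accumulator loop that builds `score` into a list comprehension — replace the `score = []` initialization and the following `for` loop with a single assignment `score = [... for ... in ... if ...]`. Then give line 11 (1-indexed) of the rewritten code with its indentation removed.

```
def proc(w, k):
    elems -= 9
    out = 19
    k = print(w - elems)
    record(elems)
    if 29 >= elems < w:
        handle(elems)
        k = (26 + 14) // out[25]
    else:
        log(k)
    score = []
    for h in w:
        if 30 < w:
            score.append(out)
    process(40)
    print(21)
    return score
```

Transformed code:
def proc(w, k):
    elems -= 9
    out = 19
    k = print(w - elems)
    record(elems)
    if 29 >= elems < w:
        handle(elems)
        k = (26 + 14) // out[25]
    else:
        log(k)
    score = [out for h in w if 30 < w]
    process(40)
    print(21)
    return score

score = [out for h in w if 30 < w]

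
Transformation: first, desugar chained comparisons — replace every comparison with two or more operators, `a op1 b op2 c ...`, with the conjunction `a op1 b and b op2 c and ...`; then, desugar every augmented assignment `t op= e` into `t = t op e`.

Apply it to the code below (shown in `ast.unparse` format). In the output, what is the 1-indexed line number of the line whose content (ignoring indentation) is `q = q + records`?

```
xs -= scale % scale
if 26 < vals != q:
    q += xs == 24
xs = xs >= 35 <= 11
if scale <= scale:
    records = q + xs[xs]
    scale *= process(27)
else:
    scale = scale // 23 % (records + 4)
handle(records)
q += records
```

Transformed code:
xs = xs - scale % scale
if 26 < vals and vals != q:
    q = q + (xs == 24)
xs = xs >= 35 and 35 <= 11
if scale <= scale:
    records = q + xs[xs]
    scale = scale * process(27)
else:
    scale = scale // 23 % (records + 4)
handle(records)
q = q + records

11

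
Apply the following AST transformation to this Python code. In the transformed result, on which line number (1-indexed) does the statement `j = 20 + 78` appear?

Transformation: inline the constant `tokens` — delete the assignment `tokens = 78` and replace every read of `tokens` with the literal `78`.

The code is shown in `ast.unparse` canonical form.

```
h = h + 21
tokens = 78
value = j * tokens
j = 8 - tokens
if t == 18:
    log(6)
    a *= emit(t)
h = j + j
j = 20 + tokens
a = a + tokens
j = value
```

8

Transformed code:
h = h + 21
value = j * 78
j = 8 - 78
if t == 18:
    log(6)
    a *= emit(t)
h = j + j
j = 20 + 78
a = a + 78
j = value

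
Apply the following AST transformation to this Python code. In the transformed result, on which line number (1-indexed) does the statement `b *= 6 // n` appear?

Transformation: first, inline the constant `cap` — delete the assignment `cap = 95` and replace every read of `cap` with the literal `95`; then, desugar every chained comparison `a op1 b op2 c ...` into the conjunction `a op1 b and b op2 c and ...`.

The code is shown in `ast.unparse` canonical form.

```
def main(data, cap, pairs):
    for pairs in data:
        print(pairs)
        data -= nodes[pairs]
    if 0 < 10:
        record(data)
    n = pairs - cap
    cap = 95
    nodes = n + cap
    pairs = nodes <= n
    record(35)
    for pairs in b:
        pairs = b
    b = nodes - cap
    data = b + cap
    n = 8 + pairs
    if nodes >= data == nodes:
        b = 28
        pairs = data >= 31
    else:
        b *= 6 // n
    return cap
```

20

Transformed code:
def main(data, cap, pairs):
    for pairs in data:
        print(pairs)
        data -= nodes[pairs]
    if 0 < 10:
        record(data)
    n = pairs - 95
    nodes = n + 95
    pairs = nodes <= n
    record(35)
    for pairs in b:
        pairs = b
    b = nodes - 95
    data = b + 95
    n = 8 + pairs
    if nodes >= data and data == nodes:
        b = 28
        pairs = data >= 31
    else:
        b *= 6 // n
    return 95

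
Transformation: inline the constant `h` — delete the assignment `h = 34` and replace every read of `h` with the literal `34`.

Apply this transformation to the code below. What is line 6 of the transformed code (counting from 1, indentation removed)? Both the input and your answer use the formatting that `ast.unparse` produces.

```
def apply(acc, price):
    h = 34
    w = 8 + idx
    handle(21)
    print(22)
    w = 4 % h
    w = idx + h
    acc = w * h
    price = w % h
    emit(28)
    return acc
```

w = idx + 34

Transformed code:
def apply(acc, price):
    w = 8 + idx
    handle(21)
    print(22)
    w = 4 % 34
    w = idx + 34
    acc = w * 34
    price = w % 34
    emit(28)
    return acc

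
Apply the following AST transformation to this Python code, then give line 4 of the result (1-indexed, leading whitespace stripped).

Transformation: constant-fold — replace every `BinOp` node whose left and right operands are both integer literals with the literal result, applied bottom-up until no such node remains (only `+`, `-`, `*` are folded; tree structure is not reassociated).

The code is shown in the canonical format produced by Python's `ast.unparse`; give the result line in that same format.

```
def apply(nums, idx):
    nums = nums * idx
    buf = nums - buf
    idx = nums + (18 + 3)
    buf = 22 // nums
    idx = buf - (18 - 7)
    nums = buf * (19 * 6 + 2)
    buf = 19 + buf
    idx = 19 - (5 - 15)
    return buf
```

Transformed code:
def apply(nums, idx):
    nums = nums * idx
    buf = nums - buf
    idx = nums + 21
    buf = 22 // nums
    idx = buf - 11
    nums = buf * 116
    buf = 19 + buf
    idx = 29
    return buf

idx = nums + 21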